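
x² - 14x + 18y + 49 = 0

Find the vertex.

Only x is squared. Complete the square in x: (x - 7)² = -18y.
Vertex (7, 0); 4p = -18 so p = -9/2. Opens down.

(7, 0)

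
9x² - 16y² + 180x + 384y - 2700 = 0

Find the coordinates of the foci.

Group: 9(x² + 20x) -16(y² - 24y) = 2700
Complete the square in x and y: 9(x + 10)² -16(y - 12)² = 2700 + 900 - 2304 = 1296
Dividing both sides by 1296: (x + 10)²/144 - (y - 12)²/81 = 1
Hyperbola, center (-10, 12), transverse axis horizontal; a² = 144, b² = 81.
c² = a² + b² = 144 + 81 = 225, so c = 15.
Foci lie on the horizontal axis through the center: (h ± c, k).

(-25, 12) and (5, 12)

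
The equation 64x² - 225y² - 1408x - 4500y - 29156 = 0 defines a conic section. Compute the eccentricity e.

Group the x- and y-terms: 64(x² - 22x) -225(y² + 20y) = 29156
Completing the square gives 64(x - 11)² -225(y + 10)² = 29156 + 7744 - 22500 = 14400.
Divide by 14400: (x - 11)²/225 - (y + 10)²/64 = 1
Hyperbola, center (11, -10), transverse axis horizontal; a² = 225, b² = 64.
c² = a² + b² = 289, so c = 17.
e = c/a = 17/15.

e = 17/15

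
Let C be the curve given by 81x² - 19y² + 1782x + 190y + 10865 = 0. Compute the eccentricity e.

e = 10/9

Rearranging, 81(x² + 22x) -19(y² - 10y) = -10865.
Completing the square gives 81(x + 11)² -19(y - 5)² = -10865 + 9801 - 475 = -1539.
Divide through by -1539 to get (y - 5)²/81 - (x + 11)²/19 = 1.
Hyperbola, center (-11, 5), transverse axis vertical; a² = 81, b² = 19.
c² = a² + b² = 100, so c = 10.
e = c/a = 10/9.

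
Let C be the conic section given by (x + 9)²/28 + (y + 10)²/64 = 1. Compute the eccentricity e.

e = 3/4

Center (-9, -10). The larger denominator 64 sits under the y-term, so the major axis is vertical; a² = 64, b² = 28.
c² = a² - b² = 36, so c = 6.
e = c/a = 6/8 = 3/4.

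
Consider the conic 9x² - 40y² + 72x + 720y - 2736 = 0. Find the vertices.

(-4, 6) and (-4, 12)

Group the x- and y-terms: 9(x² + 8x) -40(y² - 18y) = 2736
Complete the square in x and y: 9(x + 4)² -40(y - 9)² = 2736 + 144 - 3240 = -360
Dividing both sides by -360: (y - 9)²/9 - (x + 4)²/40 = 1
Hyperbola, center (-4, 9), transverse axis vertical; a² = 9, b² = 40.
a = 3. Vertices at (h, k ± a).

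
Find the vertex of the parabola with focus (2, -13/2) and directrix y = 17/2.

The vertex is the midpoint between the focus and the directrix along the axis of symmetry.
Axis is vertical (directrix is horizontal). Vertex y-coordinate = (-13/2 + 17/2)/2 = 1; x-coordinate = 2.

(2, 1)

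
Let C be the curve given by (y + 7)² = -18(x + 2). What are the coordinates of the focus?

Vertex (-2, -7); 4p = -18 so p = -9/2. Opens left.
Focus is p units from the vertex along the axis: (h + p, k).

(-13/2, -7)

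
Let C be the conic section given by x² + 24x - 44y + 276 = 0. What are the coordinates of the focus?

(-12, 14)

Only x is squared. Complete the square in x: (x + 12)² = 44(y - 3).
Vertex (-12, 3); 4p = 44 so p = 11. Opens up.
Focus is p units from the vertex along the axis: (h, k + p).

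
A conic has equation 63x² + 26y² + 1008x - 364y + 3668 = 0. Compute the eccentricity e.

e = √259/21

Group the x- and y-terms: 63(x² + 16x) + 26(y² - 14y) = -3668
63(x + 8)² + 26(y - 7)² = -3668 + 4032 + 1274 = 1638
Divide by 1638: (x + 8)²/26 + (y - 7)²/63 = 1
Ellipse, center (-8, 7), major axis vertical; a² = 63, b² = 26.
c² = a² - b² = 37, so c = √37.
e = c/a = √37/3√7 = √259/21.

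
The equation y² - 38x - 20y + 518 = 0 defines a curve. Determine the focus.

Only y is squared. Complete the square in y: (y - 10)² = 38(x - 11).
Vertex (11, 10); 4p = 38 so p = 19/2. Opens right.
Focus is p units from the vertex along the axis: (h + p, k).

(41/2, 10)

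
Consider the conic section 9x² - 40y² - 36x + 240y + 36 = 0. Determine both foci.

(2, -4) and (2, 10)

Group the x- and y-terms: 9(x² - 4x) -40(y² - 6y) = -36
9(x - 2)² -40(y - 3)² = -36 + 36 - 360 = -360
Divide by -360: (y - 3)²/9 - (x - 2)²/40 = 1
Hyperbola, center (2, 3), transverse axis vertical; a² = 9, b² = 40.
c² = a² + b² = 9 + 40 = 49, so c = 7.
Foci lie on the vertical axis through the center: (h, k ± c).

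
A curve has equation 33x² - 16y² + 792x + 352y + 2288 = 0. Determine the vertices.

(-16, 11) and (-8, 11)

Rearranging, 33(x² + 24x) -16(y² - 22y) = -2288.
Complete the square: 33(x + 12)² -16(y - 11)² = -2288 + 4752 - 1936 = 528
Divide by 528: (x + 12)²/16 - (y - 11)²/33 = 1
Hyperbola, center (-12, 11), transverse axis horizontal; a² = 16, b² = 33.
a = 4. Vertices at (h ± a, k).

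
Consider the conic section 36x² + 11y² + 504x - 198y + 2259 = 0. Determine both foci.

Group the x- and y-terms: 36(x² + 14x) + 11(y² - 18y) = -2259
Complete the square: 36(x + 7)² + 11(y - 9)² = -2259 + 1764 + 891 = 396
Dividing both sides by 396: (x + 7)²/11 + (y - 9)²/36 = 1
Ellipse, center (-7, 9), major axis vertical; a² = 36, b² = 11.
c² = a² - b² = 36 - 11 = 25, so c = 5.
Foci lie on the vertical axis through the center: (h, k ± c).

(-7, 4) and (-7, 14)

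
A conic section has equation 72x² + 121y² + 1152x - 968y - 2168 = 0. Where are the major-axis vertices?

(-19, 4) and (3, 4)

Rearranging, 72(x² + 16x) + 121(y² - 8y) = 2168.
Complete the square in x and y: 72(x + 8)² + 121(y - 4)² = 2168 + 4608 + 1936 = 8712
Dividing both sides by 8712: (x + 8)²/121 + (y - 4)²/72 = 1
Ellipse, center (-8, 4), major axis horizontal; a² = 121, b² = 72.
a = 11. Vertices at (h ± a, k).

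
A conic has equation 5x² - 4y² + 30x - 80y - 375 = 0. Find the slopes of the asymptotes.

Rearranging, 5(x² + 6x) -4(y² + 20y) = 375.
5(x + 3)² -4(y + 10)² = 375 + 45 - 400 = 20
Dividing both sides by 20: (x + 3)²/4 - (y + 10)²/5 = 1
Hyperbola, center (-3, -10), transverse axis horizontal; a² = 4, b² = 5.
For a horizontal hyperbola the asymptotes have slope ±b/a.
Here that is ±√5/2.

√5/2 and -√5/2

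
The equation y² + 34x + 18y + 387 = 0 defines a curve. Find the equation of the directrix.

x = -1/2

Only y is squared. Complete the square in y: (y + 9)² = -34(x + 9).
Vertex (-9, -9); 4p = -34 so p = -17/2. Opens left.
Directrix is the vertical line x = h − p = -9 − (-17/2) = -1/2.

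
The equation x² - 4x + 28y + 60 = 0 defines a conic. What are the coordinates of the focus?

Only x is squared. Complete the square in x: (x - 2)² = -28(y + 2).
Vertex (2, -2); 4p = -28 so p = -7. Opens down.
Focus is p units from the vertex along the axis: (h, k + p).

(2, -9)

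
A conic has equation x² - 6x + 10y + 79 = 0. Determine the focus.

(3, -19/2)

Only x is squared. Complete the square in x: (x - 3)² = -10(y + 7).
Vertex (3, -7); 4p = -10 so p = -5/2. Opens down.
Focus is p units from the vertex along the axis: (h, k + p).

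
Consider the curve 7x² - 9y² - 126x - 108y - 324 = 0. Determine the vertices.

(0, -6) and (18, -6)

Group: 7(x² - 18x) -9(y² + 12y) = 324
7(x - 9)² -9(y + 6)² = 324 + 567 - 324 = 567
Divide by 567: (x - 9)²/81 - (y + 6)²/63 = 1
Hyperbola, center (9, -6), transverse axis horizontal; a² = 81, b² = 63.
a = 9. Vertices at (h ± a, k).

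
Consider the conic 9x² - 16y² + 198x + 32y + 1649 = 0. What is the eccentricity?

e = 5/3

Rearranging, 9(x² + 22x) -16(y² - 2y) = -1649.
9(x + 11)² -16(y - 1)² = -1649 + 1089 - 16 = -576
Divide through by -576 to get (y - 1)²/36 - (x + 11)²/64 = 1.
Hyperbola, center (-11, 1), transverse axis vertical; a² = 36, b² = 64.
c² = a² + b² = 100, so c = 10.
e = c/a = 10/6 = 5/3.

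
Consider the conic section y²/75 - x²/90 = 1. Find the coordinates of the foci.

(0, 0 - √165) and (0, 0 + √165)

Center (0, 0). The positive term is the y-term, so the transverse axis is vertical; a² = 75, b² = 90.
c² = a² + b² = 75 + 90 = 165, so c = √165.
Foci lie on the vertical axis through the center: (h, k ± c).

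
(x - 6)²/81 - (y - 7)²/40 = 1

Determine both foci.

(-5, 7) and (17, 7)

Center (6, 7). The positive term is the x-term, so the transverse axis is horizontal; a² = 81, b² = 40.
c² = a² + b² = 81 + 40 = 121, so c = 11.
Foci lie on the horizontal axis through the center: (h ± c, k).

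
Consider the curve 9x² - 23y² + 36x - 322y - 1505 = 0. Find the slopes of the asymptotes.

Collect terms: 9(x² + 4x) -23(y² + 14y) = 1505
Complete the square: 9(x + 2)² -23(y + 7)² = 1505 + 36 - 1127 = 414
Dividing both sides by 414: (x + 2)²/46 - (y + 7)²/18 = 1
Hyperbola, center (-2, -7), transverse axis horizontal; a² = 46, b² = 18.
For a horizontal hyperbola the asymptotes have slope ±b/a.
Here that is ±3√2/√46 = ±3√23/23.

3√23/23 and -3√23/23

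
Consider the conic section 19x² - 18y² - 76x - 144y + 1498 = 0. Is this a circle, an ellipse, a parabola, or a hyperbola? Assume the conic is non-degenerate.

No xy term. Coefficients of x² and y² are A = 19, C = -18.
A and C have opposite signs ⇒ hyperbola.

hyperbola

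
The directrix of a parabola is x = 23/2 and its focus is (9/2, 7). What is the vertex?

(8, 7)

The vertex is the midpoint between the focus and the directrix along the axis of symmetry.
Axis is horizontal (directrix is vertical). Vertex x-coordinate = (9/2 + 23/2)/2 = 8; y-coordinate = 7.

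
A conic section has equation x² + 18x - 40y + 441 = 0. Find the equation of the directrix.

Only x is squared. Complete the square in x: (x + 9)² = 40(y - 9).
Vertex (-9, 9); 4p = 40 so p = 10. Opens up.
Directrix is the horizontal line y = k − p = 9 − (10) = -1.

y = -1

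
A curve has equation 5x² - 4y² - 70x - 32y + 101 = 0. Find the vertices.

(3, -4) and (11, -4)

Group: 5(x² - 14x) -4(y² + 8y) = -101
Complete the square: 5(x - 7)² -4(y + 4)² = -101 + 245 - 64 = 80
Divide by 80: (x - 7)²/16 - (y + 4)²/20 = 1
Hyperbola, center (7, -4), transverse axis horizontal; a² = 16, b² = 20.
a = 4. Vertices at (h ± a, k).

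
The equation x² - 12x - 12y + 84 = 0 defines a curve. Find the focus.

Only x is squared. Complete the square in x: (x - 6)² = 12(y - 4).
Vertex (6, 4); 4p = 12 so p = 3. Opens up.
Focus is p units from the vertex along the axis: (h, k + p).

(6, 7)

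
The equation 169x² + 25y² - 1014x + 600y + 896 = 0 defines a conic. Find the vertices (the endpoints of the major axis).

(3, -25) and (3, 1)

Group: 169(x² - 6x) + 25(y² + 24y) = -896
Completing the square gives 169(x - 3)² + 25(y + 12)² = -896 + 1521 + 3600 = 4225.
Divide through by 4225 to get (x - 3)²/25 + (y + 12)²/169 = 1.
Ellipse, center (3, -12), major axis vertical; a² = 169, b² = 25.
a = 13. Vertices at (h, k ± a).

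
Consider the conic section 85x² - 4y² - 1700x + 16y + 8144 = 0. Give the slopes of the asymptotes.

√85/2 and -√85/2

85(x² - 20x) -4(y² - 4y) = -8144
Complete the square: 85(x - 10)² -4(y - 2)² = -8144 + 8500 - 16 = 340
Divide through by 340 to get (x - 10)²/4 - (y - 2)²/85 = 1.
Hyperbola, center (10, 2), transverse axis horizontal; a² = 4, b² = 85.
For a horizontal hyperbola the asymptotes have slope ±b/a.
Here that is ±√85/2.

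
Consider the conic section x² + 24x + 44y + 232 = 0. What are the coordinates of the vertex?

(-12, -2)

Only x is squared. Complete the square in x: (x + 12)² = -44(y + 2).
Vertex (-12, -2); 4p = -44 so p = -11. Opens down.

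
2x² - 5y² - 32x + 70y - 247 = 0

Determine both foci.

(8 - √91, 7) and (8 + √91, 7)

Group the x- and y-terms: 2(x² - 16x) -5(y² - 14y) = 247
Completing the square gives 2(x - 8)² -5(y - 7)² = 247 + 128 - 245 = 130.
Dividing both sides by 130: (x - 8)²/65 - (y - 7)²/26 = 1
Hyperbola, center (8, 7), transverse axis horizontal; a² = 65, b² = 26.
c² = a² + b² = 65 + 26 = 91, so c = √91.
Foci lie on the horizontal axis through the center: (h ± c, k).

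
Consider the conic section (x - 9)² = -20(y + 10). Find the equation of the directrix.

y = -5

Vertex (9, -10); 4p = -20 so p = -5. Opens down.
Directrix is the horizontal line y = k − p = -10 − (-5) = -5.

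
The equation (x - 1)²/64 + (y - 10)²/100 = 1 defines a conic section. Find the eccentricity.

e = 3/5

Center (1, 10). The larger denominator 100 sits under the y-term, so the major axis is vertical; a² = 100, b² = 64.
c² = a² - b² = 36, so c = 6.
e = c/a = 6/10 = 3/5.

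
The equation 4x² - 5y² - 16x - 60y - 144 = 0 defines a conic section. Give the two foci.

Collect terms: 4(x² - 4x) -5(y² + 12y) = 144
Completing the square gives 4(x - 2)² -5(y + 6)² = 144 + 16 - 180 = -20.
Dividing both sides by -20: (y + 6)²/4 - (x - 2)²/5 = 1
Hyperbola, center (2, -6), transverse axis vertical; a² = 4, b² = 5.
c² = a² + b² = 4 + 5 = 9, so c = 3.
Foci lie on the vertical axis through the center: (h, k ± c).

(2, -9) and (2, -3)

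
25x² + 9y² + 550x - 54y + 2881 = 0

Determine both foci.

(-11, -1) and (-11, 7)

Collect terms: 25(x² + 22x) + 9(y² - 6y) = -2881
Complete the square in x and y: 25(x + 11)² + 9(y - 3)² = -2881 + 3025 + 81 = 225
Dividing both sides by 225: (x + 11)²/9 + (y - 3)²/25 = 1
Ellipse, center (-11, 3), major axis vertical; a² = 25, b² = 9.
c² = a² - b² = 25 - 9 = 16, so c = 4.
Foci lie on the vertical axis through the center: (h, k ± c).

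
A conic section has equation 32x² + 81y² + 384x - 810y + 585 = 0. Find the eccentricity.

e = 7/9

Collect terms: 32(x² + 12x) + 81(y² - 10y) = -585
32(x + 6)² + 81(y - 5)² = -585 + 1152 + 2025 = 2592
Dividing both sides by 2592: (x + 6)²/81 + (y - 5)²/32 = 1
Ellipse, center (-6, 5), major axis horizontal; a² = 81, b² = 32.
c² = a² - b² = 49, so c = 7.
e = c/a = 7/9.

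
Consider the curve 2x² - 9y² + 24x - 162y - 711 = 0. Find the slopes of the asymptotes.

√2/3 and -√2/3

Group the x- and y-terms: 2(x² + 12x) -9(y² + 18y) = 711
2(x + 6)² -9(y + 9)² = 711 + 72 - 729 = 54
Divide by 54: (x + 6)²/27 - (y + 9)²/6 = 1
Hyperbola, center (-6, -9), transverse axis horizontal; a² = 27, b² = 6.
For a horizontal hyperbola the asymptotes have slope ±b/a.
Here that is ±√6/3√3 = ±√2/3.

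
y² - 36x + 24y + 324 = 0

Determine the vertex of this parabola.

Only y is squared. Complete the square in y: (y + 12)² = 36(x - 5).
Vertex (5, -12); 4p = 36 so p = 9. Opens right.

(5, -12)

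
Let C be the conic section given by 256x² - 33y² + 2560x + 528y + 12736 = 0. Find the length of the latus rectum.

33/8

Group the x- and y-terms: 256(x² + 10x) -33(y² - 16y) = -12736
Completing the square gives 256(x + 5)² -33(y - 8)² = -12736 + 6400 - 2112 = -8448.
Divide by -8448: (y - 8)²/256 - (x + 5)²/33 = 1
Hyperbola, center (-5, 8), transverse axis vertical; a² = 256, b² = 33.
Latus rectum length = 2b²/a = 2·33/16 = 33/8.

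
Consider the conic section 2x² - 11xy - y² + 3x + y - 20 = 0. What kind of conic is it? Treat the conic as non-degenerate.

hyperbola

A = 2, B = -11, C = -1.
Discriminant B² − 4AC = (-11)² − 4·2·(-1) = 129.
B² − 4AC > 0 ⇒ hyperbola.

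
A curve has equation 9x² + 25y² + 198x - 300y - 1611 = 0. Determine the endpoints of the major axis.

Rearranging, 9(x² + 22x) + 25(y² - 12y) = 1611.
Completing the square gives 9(x + 11)² + 25(y - 6)² = 1611 + 1089 + 900 = 3600.
Dividing both sides by 3600: (x + 11)²/400 + (y - 6)²/144 = 1
Ellipse, center (-11, 6), major axis horizontal; a² = 400, b² = 144.
a = 20. Vertices at (h ± a, k).

(-31, 6) and (9, 6)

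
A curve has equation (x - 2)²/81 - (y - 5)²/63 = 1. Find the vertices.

(-7, 5) and (11, 5)

Center (2, 5). The positive term is the x-term, so the transverse axis is horizontal; a² = 81, b² = 63.
a = 9. Vertices at (h ± a, k).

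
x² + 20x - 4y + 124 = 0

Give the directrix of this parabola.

Only x is squared. Complete the square in x: (x + 10)² = 4(y - 6).
Vertex (-10, 6); 4p = 4 so p = 1. Opens up.
Directrix is the horizontal line y = k − p = 6 − (1) = 5.

y = 5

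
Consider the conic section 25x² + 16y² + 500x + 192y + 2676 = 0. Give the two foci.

25(x² + 20x) + 16(y² + 12y) = -2676
Complete the square: 25(x + 10)² + 16(y + 6)² = -2676 + 2500 + 576 = 400
Divide by 400: (x + 10)²/16 + (y + 6)²/25 = 1
Ellipse, center (-10, -6), major axis vertical; a² = 25, b² = 16.
c² = a² - b² = 25 - 16 = 9, so c = 3.
Foci lie on the vertical axis through the center: (h, k ± c).

(-10, -9) and (-10, -3)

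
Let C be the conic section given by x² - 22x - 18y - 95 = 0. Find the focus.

Only x is squared. Complete the square in x: (x - 11)² = 18(y + 12).
Vertex (11, -12); 4p = 18 so p = 9/2. Opens up.
Focus is p units from the vertex along the axis: (h, k + p).

(11, -15/2)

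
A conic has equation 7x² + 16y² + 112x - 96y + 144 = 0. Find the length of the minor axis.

7(x² + 16x) + 16(y² - 6y) = -144
7(x + 8)² + 16(y - 3)² = -144 + 448 + 144 = 448
Divide through by 448 to get (x + 8)²/64 + (y - 3)²/28 = 1.
Ellipse, center (-8, 3), major axis horizontal; a² = 64, b² = 28.
b² = 28 so b = 2√7; the minor axis has length 2b = 4√7.

4√7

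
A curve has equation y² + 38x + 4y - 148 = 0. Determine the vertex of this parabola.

Only y is squared. Complete the square in y: (y + 2)² = -38(x - 4).
Vertex (4, -2); 4p = -38 so p = -19/2. Opens left.

(4, -2)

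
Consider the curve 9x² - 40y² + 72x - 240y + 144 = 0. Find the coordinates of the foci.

(-4, -10) and (-4, 4)

Group: 9(x² + 8x) -40(y² + 6y) = -144
9(x + 4)² -40(y + 3)² = -144 + 144 - 360 = -360
Divide through by -360 to get (y + 3)²/9 - (x + 4)²/40 = 1.
Hyperbola, center (-4, -3), transverse axis vertical; a² = 9, b² = 40.
c² = a² + b² = 9 + 40 = 49, so c = 7.
Foci lie on the vertical axis through the center: (h, k ± c).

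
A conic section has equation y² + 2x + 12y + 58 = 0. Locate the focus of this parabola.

Only y is squared. Complete the square in y: (y + 6)² = -2(x + 11).
Vertex (-11, -6); 4p = -2 so p = -1/2. Opens left.
Focus is p units from the vertex along the axis: (h + p, k).

(-23/2, -6)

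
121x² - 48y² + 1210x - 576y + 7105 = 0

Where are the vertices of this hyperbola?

Group the x- and y-terms: 121(x² + 10x) -48(y² + 12y) = -7105
Complete the square: 121(x + 5)² -48(y + 6)² = -7105 + 3025 - 1728 = -5808
Dividing both sides by -5808: (y + 6)²/121 - (x + 5)²/48 = 1
Hyperbola, center (-5, -6), transverse axis vertical; a² = 121, b² = 48.
a = 11. Vertices at (h, k ± a).

(-5, -17) and (-5, 5)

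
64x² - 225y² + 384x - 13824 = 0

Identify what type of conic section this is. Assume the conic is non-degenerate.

No xy term. Coefficients of x² and y² are A = 64, C = -225.
A and C have opposite signs ⇒ hyperbola.

hyperbola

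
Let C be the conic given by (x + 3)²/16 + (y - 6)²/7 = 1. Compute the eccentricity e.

e = 3/4

Center (-3, 6). The larger denominator 16 sits under the x-term, so the major axis is horizontal; a² = 16, b² = 7.
c² = a² - b² = 9, so c = 3.
e = c/a = 3/4.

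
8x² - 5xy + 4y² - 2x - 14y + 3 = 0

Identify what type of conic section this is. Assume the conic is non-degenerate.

A = 8, B = -5, C = 4.
Discriminant B² − 4AC = (-5)² − 4·8·4 = -103.
B² − 4AC < 0 ⇒ ellipse.

ellipse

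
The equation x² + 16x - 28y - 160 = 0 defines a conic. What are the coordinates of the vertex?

(-8, -8)

Only x is squared. Complete the square in x: (x + 8)² = 28(y + 8).
Vertex (-8, -8); 4p = 28 so p = 7. Opens up.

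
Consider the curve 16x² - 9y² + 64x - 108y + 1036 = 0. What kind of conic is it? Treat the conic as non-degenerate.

No xy term. Coefficients of x² and y² are A = 16, C = -9.
A and C have opposite signs ⇒ hyperbola.

hyperbola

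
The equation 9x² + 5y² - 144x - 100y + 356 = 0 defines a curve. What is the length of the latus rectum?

Rearranging, 9(x² - 16x) + 5(y² - 20y) = -356.
Complete the square: 9(x - 8)² + 5(y - 10)² = -356 + 576 + 500 = 720
Divide by 720: (x - 8)²/80 + (y - 10)²/144 = 1
Ellipse, center (8, 10), major axis vertical; a² = 144, b² = 80.
Latus rectum length = 2b²/a = 2·80/12 = 40/3.

40/3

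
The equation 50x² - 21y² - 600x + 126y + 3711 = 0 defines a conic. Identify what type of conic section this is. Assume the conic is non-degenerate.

No xy term. Coefficients of x² and y² are A = 50, C = -21.
A and C have opposite signs ⇒ hyperbola.

hyperbola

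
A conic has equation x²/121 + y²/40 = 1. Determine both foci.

(-9, 0) and (9, 0)

Center (0, 0). The larger denominator 121 sits under the x-term, so the major axis is horizontal; a² = 121, b² = 40.
c² = a² - b² = 121 - 40 = 81, so c = 9.
Foci lie on the horizontal axis through the center: (h ± c, k).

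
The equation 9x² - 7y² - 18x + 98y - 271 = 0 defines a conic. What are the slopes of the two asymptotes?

3√7/7 and -3√7/7

Rearranging, 9(x² - 2x) -7(y² - 14y) = 271.
Completing the square gives 9(x - 1)² -7(y - 7)² = 271 + 9 - 343 = -63.
Divide by -63: (y - 7)²/9 - (x - 1)²/7 = 1
Hyperbola, center (1, 7), transverse axis vertical; a² = 9, b² = 7.
For a vertical hyperbola the asymptotes have slope ±a/b.
Here that is ±3/√7 = ±3√7/7.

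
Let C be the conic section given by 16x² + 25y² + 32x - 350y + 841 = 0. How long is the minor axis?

16(x² + 2x) + 25(y² - 14y) = -841
Completing the square gives 16(x + 1)² + 25(y - 7)² = -841 + 16 + 1225 = 400.
Divide through by 400 to get (x + 1)²/25 + (y - 7)²/16 = 1.
Ellipse, center (-1, 7), major axis horizontal; a² = 25, b² = 16.
b² = 16 so b = 4; the minor axis has length 2b = 8.

8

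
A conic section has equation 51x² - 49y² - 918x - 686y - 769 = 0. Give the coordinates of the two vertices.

Group the x- and y-terms: 51(x² - 18x) -49(y² + 14y) = 769
51(x - 9)² -49(y + 7)² = 769 + 4131 - 2401 = 2499
Divide through by 2499 to get (x - 9)²/49 - (y + 7)²/51 = 1.
Hyperbola, center (9, -7), transverse axis horizontal; a² = 49, b² = 51.
a = 7. Vertices at (h ± a, k).

(2, -7) and (16, -7)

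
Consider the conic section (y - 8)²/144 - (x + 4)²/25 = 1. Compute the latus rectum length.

Center (-4, 8). The positive term is the y-term, so the transverse axis is vertical; a² = 144, b² = 25.
Latus rectum length = 2b²/a = 2·25/12 = 25/6.

25/6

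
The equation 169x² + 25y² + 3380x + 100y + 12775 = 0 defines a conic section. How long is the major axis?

Collect terms: 169(x² + 20x) + 25(y² + 4y) = -12775
Completing the square gives 169(x + 10)² + 25(y + 2)² = -12775 + 16900 + 100 = 4225.
Divide through by 4225 to get (x + 10)²/25 + (y + 2)²/169 = 1.
Ellipse, center (-10, -2), major axis vertical; a² = 169, b² = 25.
a² = 169 so a = 13; the major axis has length 2a = 26.

26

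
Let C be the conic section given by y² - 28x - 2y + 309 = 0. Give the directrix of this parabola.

x = 4

Only y is squared. Complete the square in y: (y - 1)² = 28(x - 11).
Vertex (11, 1); 4p = 28 so p = 7. Opens right.
Directrix is the vertical line x = h − p = 11 − (7) = 4.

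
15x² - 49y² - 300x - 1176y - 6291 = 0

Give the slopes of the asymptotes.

√15/7 and -√15/7

Group: 15(x² - 20x) -49(y² + 24y) = 6291
15(x - 10)² -49(y + 12)² = 6291 + 1500 - 7056 = 735
Dividing both sides by 735: (x - 10)²/49 - (y + 12)²/15 = 1
Hyperbola, center (10, -12), transverse axis horizontal; a² = 49, b² = 15.
For a horizontal hyperbola the asymptotes have slope ±b/a.
Here that is ±√15/7.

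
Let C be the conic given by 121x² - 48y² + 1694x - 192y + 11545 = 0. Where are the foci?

Rearranging, 121(x² + 14x) -48(y² + 4y) = -11545.
Complete the square in x and y: 121(x + 7)² -48(y + 2)² = -11545 + 5929 - 192 = -5808
Dividing both sides by -5808: (y + 2)²/121 - (x + 7)²/48 = 1
Hyperbola, center (-7, -2), transverse axis vertical; a² = 121, b² = 48.
c² = a² + b² = 121 + 48 = 169, so c = 13.
Foci lie on the vertical axis through the center: (h, k ± c).

(-7, -15) and (-7, 11)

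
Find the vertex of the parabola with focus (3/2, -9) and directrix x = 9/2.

The vertex is the midpoint between the focus and the directrix along the axis of symmetry.
Axis is horizontal (directrix is vertical). Vertex x-coordinate = (3/2 + 9/2)/2 = 3; y-coordinate = -9.

(3, -9)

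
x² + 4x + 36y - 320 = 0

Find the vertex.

(-2, 9)

Only x is squared. Complete the square in x: (x + 2)² = -36(y - 9).
Vertex (-2, 9); 4p = -36 so p = -9. Opens down.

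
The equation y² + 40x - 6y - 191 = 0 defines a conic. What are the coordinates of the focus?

Only y is squared. Complete the square in y: (y - 3)² = -40(x - 5).
Vertex (5, 3); 4p = -40 so p = -10. Opens left.
Focus is p units from the vertex along the axis: (h + p, k).

(-5, 3)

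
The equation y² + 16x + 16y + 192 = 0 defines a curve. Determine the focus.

Only y is squared. Complete the square in y: (y + 8)² = -16(x + 8).
Vertex (-8, -8); 4p = -16 so p = -4. Opens left.
Focus is p units from the vertex along the axis: (h + p, k).

(-12, -8)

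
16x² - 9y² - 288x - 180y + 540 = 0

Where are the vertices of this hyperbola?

16(x² - 18x) -9(y² + 20y) = -540
16(x - 9)² -9(y + 10)² = -540 + 1296 - 900 = -144
Divide through by -144 to get (y + 10)²/16 - (x - 9)²/9 = 1.
Hyperbola, center (9, -10), transverse axis vertical; a² = 16, b² = 9.
a = 4. Vertices at (h, k ± a).

(9, -14) and (9, -6)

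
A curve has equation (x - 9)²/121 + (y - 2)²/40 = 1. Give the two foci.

Center (9, 2). The larger denominator 121 sits under the x-term, so the major axis is horizontal; a² = 121, b² = 40.
c² = a² - b² = 121 - 40 = 81, so c = 9.
Foci lie on the horizontal axis through the center: (h ± c, k).

(0, 2) and (18, 2)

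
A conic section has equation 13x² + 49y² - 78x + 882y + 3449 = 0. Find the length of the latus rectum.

26/7

Rearranging, 13(x² - 6x) + 49(y² + 18y) = -3449.
Completing the square gives 13(x - 3)² + 49(y + 9)² = -3449 + 117 + 3969 = 637.
Divide through by 637 to get (x - 3)²/49 + (y + 9)²/13 = 1.
Ellipse, center (3, -9), major axis horizontal; a² = 49, b² = 13.
Latus rectum length = 2b²/a = 2·13/7 = 26/7.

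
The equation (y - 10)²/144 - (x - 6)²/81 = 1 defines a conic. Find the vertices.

Center (6, 10). The positive term is the y-term, so the transverse axis is vertical; a² = 144, b² = 81.
a = 12. Vertices at (h, k ± a).

(6, -2) and (6, 22)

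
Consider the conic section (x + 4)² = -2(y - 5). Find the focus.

Vertex (-4, 5); 4p = -2 so p = -1/2. Opens down.
Focus is p units from the vertex along the axis: (h, k + p).

(-4, 9/2)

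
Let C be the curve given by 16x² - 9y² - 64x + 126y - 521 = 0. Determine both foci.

Group: 16(x² - 4x) -9(y² - 14y) = 521
16(x - 2)² -9(y - 7)² = 521 + 64 - 441 = 144
Divide through by 144 to get (x - 2)²/9 - (y - 7)²/16 = 1.
Hyperbola, center (2, 7), transverse axis horizontal; a² = 9, b² = 16.
c² = a² + b² = 9 + 16 = 25, so c = 5.
Foci lie on the horizontal axis through the center: (h ± c, k).

(-3, 7) and (7, 7)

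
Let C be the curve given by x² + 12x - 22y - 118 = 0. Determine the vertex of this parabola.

Only x is squared. Complete the square in x: (x + 6)² = 22(y + 7).
Vertex (-6, -7); 4p = 22 so p = 11/2. Opens up.

(-6, -7)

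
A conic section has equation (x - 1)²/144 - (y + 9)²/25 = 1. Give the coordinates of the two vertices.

Center (1, -9). The positive term is the x-term, so the transverse axis is horizontal; a² = 144, b² = 25.
a = 12. Vertices at (h ± a, k).

(-11, -9) and (13, -9)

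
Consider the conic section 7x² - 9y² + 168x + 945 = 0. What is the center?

(-12, 0)

Group: 7(x² + 24x) -9y² = -945
Completing the square gives 7(x + 12)² -9y² = -945 + 1008 + 0 = 63.
Divide by 63: (x + 12)²/9 - y²/7 = 1
Hyperbola with center (-12, 0).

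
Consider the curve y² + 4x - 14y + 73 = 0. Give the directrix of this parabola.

Only y is squared. Complete the square in y: (y - 7)² = -4(x + 6).
Vertex (-6, 7); 4p = -4 so p = -1. Opens left.
Directrix is the vertical line x = h − p = -6 − (-1) = -5.

x = -5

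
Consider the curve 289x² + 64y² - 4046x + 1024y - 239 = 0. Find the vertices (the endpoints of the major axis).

Collect terms: 289(x² - 14x) + 64(y² + 16y) = 239
Complete the square: 289(x - 7)² + 64(y + 8)² = 239 + 14161 + 4096 = 18496
Divide by 18496: (x - 7)²/64 + (y + 8)²/289 = 1
Ellipse, center (7, -8), major axis vertical; a² = 289, b² = 64.
a = 17. Vertices at (h, k ± a).

(7, -25) and (7, 9)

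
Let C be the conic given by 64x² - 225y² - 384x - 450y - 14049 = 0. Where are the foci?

64(x² - 6x) -225(y² + 2y) = 14049
Completing the square gives 64(x - 3)² -225(y + 1)² = 14049 + 576 - 225 = 14400.
Divide by 14400: (x - 3)²/225 - (y + 1)²/64 = 1
Hyperbola, center (3, -1), transverse axis horizontal; a² = 225, b² = 64.
c² = a² + b² = 225 + 64 = 289, so c = 17.
Foci lie on the horizontal axis through the center: (h ± c, k).

(-14, -1) and (20, -1)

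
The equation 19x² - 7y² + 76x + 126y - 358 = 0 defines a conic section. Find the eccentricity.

e = √494/19

Group the x- and y-terms: 19(x² + 4x) -7(y² - 18y) = 358
Completing the square gives 19(x + 2)² -7(y - 9)² = 358 + 76 - 567 = -133.
Dividing both sides by -133: (y - 9)²/19 - (x + 2)²/7 = 1
Hyperbola, center (-2, 9), transverse axis vertical; a² = 19, b² = 7.
c² = a² + b² = 26, so c = √26.
e = c/a = √26/√19 = √494/19.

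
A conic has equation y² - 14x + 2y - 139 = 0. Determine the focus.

Only y is squared. Complete the square in y: (y + 1)² = 14(x + 10).
Vertex (-10, -1); 4p = 14 so p = 7/2. Opens right.
Focus is p units from the vertex along the axis: (h + p, k).

(-13/2, -1)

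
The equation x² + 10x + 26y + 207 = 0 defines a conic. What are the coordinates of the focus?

Only x is squared. Complete the square in x: (x + 5)² = -26(y + 7).
Vertex (-5, -7); 4p = -26 so p = -13/2. Opens down.
Focus is p units from the vertex along the axis: (h, k + p).

(-5, -27/2)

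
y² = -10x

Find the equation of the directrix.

x = 5/2

Vertex (0, 0); 4p = -10 so p = -5/2. Opens left.
Directrix is the vertical line x = h − p = 0 − (-5/2) = 5/2.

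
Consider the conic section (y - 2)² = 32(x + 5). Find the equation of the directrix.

Vertex (-5, 2); 4p = 32 so p = 8. Opens right.
Directrix is the vertical line x = h − p = -5 − (8) = -13.

x = -13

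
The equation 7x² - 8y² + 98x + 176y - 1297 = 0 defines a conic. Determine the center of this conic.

(-7, 11)

Group: 7(x² + 14x) -8(y² - 22y) = 1297
Complete the square in x and y: 7(x + 7)² -8(y - 11)² = 1297 + 343 - 968 = 672
Dividing both sides by 672: (x + 7)²/96 - (y - 11)²/84 = 1
Hyperbola with center (-7, 11).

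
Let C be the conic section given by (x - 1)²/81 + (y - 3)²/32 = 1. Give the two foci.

(-6, 3) and (8, 3)

Center (1, 3). The larger denominator 81 sits under the x-term, so the major axis is horizontal; a² = 81, b² = 32.
c² = a² - b² = 81 - 32 = 49, so c = 7.
Foci lie on the horizontal axis through the center: (h ± c, k).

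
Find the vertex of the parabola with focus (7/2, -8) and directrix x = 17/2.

The vertex is the midpoint between the focus and the directrix along the axis of symmetry.
Axis is horizontal (directrix is vertical). Vertex x-coordinate = (7/2 + 17/2)/2 = 6; y-coordinate = -8.

(6, -8)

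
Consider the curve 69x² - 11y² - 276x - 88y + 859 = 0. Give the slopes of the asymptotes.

√759/11 and -√759/11

Group: 69(x² - 4x) -11(y² + 8y) = -859
Complete the square in x and y: 69(x - 2)² -11(y + 4)² = -859 + 276 - 176 = -759
Divide by -759: (y + 4)²/69 - (x - 2)²/11 = 1
Hyperbola, center (2, -4), transverse axis vertical; a² = 69, b² = 11.
For a vertical hyperbola the asymptotes have slope ±a/b.
Here that is ±√69/√11 = ±√759/11.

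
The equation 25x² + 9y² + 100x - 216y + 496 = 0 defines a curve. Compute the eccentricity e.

e = 4/5

Group: 25(x² + 4x) + 9(y² - 24y) = -496
Complete the square in x and y: 25(x + 2)² + 9(y - 12)² = -496 + 100 + 1296 = 900
Divide through by 900 to get (x + 2)²/36 + (y - 12)²/100 = 1.
Ellipse, center (-2, 12), major axis vertical; a² = 100, b² = 36.
c² = a² - b² = 64, so c = 8.
e = c/a = 8/10 = 4/5.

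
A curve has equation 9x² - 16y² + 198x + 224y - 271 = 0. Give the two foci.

Group: 9(x² + 22x) -16(y² - 14y) = 271
Complete the square in x and y: 9(x + 11)² -16(y - 7)² = 271 + 1089 - 784 = 576
Divide through by 576 to get (x + 11)²/64 - (y - 7)²/36 = 1.
Hyperbola, center (-11, 7), transverse axis horizontal; a² = 64, b² = 36.
c² = a² + b² = 64 + 36 = 100, so c = 10.
Foci lie on the horizontal axis through the center: (h ± c, k).

(-21, 7) and (-1, 7)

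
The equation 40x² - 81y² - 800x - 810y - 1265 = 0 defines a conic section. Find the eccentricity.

e = 11/9

Group: 40(x² - 20x) -81(y² + 10y) = 1265
Complete the square: 40(x - 10)² -81(y + 5)² = 1265 + 4000 - 2025 = 3240
Divide through by 3240 to get (x - 10)²/81 - (y + 5)²/40 = 1.
Hyperbola, center (10, -5), transverse axis horizontal; a² = 81, b² = 40.
c² = a² + b² = 121, so c = 11.
e = c/a = 11/9.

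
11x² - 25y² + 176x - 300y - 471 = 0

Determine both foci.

Group the x- and y-terms: 11(x² + 16x) -25(y² + 12y) = 471
Complete the square in x and y: 11(x + 8)² -25(y + 6)² = 471 + 704 - 900 = 275
Divide by 275: (x + 8)²/25 - (y + 6)²/11 = 1
Hyperbola, center (-8, -6), transverse axis horizontal; a² = 25, b² = 11.
c² = a² + b² = 25 + 11 = 36, so c = 6.
Foci lie on the horizontal axis through the center: (h ± c, k).

(-14, -6) and (-2, -6)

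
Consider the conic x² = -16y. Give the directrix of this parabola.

Vertex (0, 0); 4p = -16 so p = -4. Opens down.
Directrix is the horizontal line y = k − p = 0 − (-4) = 4.

y = 4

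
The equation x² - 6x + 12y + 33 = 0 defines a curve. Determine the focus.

(3, -5)

Only x is squared. Complete the square in x: (x - 3)² = -12(y + 2).
Vertex (3, -2); 4p = -12 so p = -3. Opens down.
Focus is p units from the vertex along the axis: (h, k + p).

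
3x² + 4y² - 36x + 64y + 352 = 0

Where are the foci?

(5, -8) and (7, -8)

Group: 3(x² - 12x) + 4(y² + 16y) = -352
3(x - 6)² + 4(y + 8)² = -352 + 108 + 256 = 12
Dividing both sides by 12: (x - 6)²/4 + (y + 8)²/3 = 1
Ellipse, center (6, -8), major axis horizontal; a² = 4, b² = 3.
c² = a² - b² = 4 - 3 = 1, so c = 1.
Foci lie on the horizontal axis through the center: (h ± c, k).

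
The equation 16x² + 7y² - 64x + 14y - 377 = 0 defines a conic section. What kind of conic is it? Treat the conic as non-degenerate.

No xy term. Coefficients of x² and y² are A = 16, C = 7.
A and C have the same sign but A ≠ C ⇒ ellipse.

ellipse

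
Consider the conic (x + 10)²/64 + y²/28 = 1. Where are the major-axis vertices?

Center (-10, 0). The larger denominator 64 sits under the x-term, so the major axis is horizontal; a² = 64, b² = 28.
a = 8. Vertices at (h ± a, k).

(-18, 0) and (-2, 0)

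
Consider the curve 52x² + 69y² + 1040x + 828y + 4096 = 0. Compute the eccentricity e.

52(x² + 20x) + 69(y² + 12y) = -4096
Complete the square: 52(x + 10)² + 69(y + 6)² = -4096 + 5200 + 2484 = 3588
Dividing both sides by 3588: (x + 10)²/69 + (y + 6)²/52 = 1
Ellipse, center (-10, -6), major axis horizontal; a² = 69, b² = 52.
c² = a² - b² = 17, so c = √17.
e = c/a = √17/√69 = √1173/69.

e = √1173/69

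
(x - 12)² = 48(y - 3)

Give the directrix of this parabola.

Vertex (12, 3); 4p = 48 so p = 12. Opens up.
Directrix is the horizontal line y = k − p = 3 − (12) = -9.

y = -9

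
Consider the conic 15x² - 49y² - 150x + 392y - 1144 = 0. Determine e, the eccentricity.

Group the x- and y-terms: 15(x² - 10x) -49(y² - 8y) = 1144
Completing the square gives 15(x - 5)² -49(y - 4)² = 1144 + 375 - 784 = 735.
Divide through by 735 to get (x - 5)²/49 - (y - 4)²/15 = 1.
Hyperbola, center (5, 4), transverse axis horizontal; a² = 49, b² = 15.
c² = a² + b² = 64, so c = 8.
e = c/a = 8/7.

e = 8/7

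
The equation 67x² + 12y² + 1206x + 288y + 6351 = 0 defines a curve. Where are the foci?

Collect terms: 67(x² + 18x) + 12(y² + 24y) = -6351
Complete the square: 67(x + 9)² + 12(y + 12)² = -6351 + 5427 + 1728 = 804
Dividing both sides by 804: (x + 9)²/12 + (y + 12)²/67 = 1
Ellipse, center (-9, -12), major axis vertical; a² = 67, b² = 12.
c² = a² - b² = 67 - 12 = 55, so c = √55.
Foci lie on the vertical axis through the center: (h, k ± c).

(-9, -12 - √55) and (-9, -12 + √55)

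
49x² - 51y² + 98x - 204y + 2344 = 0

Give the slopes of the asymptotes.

7√51/51 and -7√51/51

Group the x- and y-terms: 49(x² + 2x) -51(y² + 4y) = -2344
49(x + 1)² -51(y + 2)² = -2344 + 49 - 204 = -2499
Divide through by -2499 to get (y + 2)²/49 - (x + 1)²/51 = 1.
Hyperbola, center (-1, -2), transverse axis vertical; a² = 49, b² = 51.
For a vertical hyperbola the asymptotes have slope ±a/b.
Here that is ±7/√51 = ±7√51/51.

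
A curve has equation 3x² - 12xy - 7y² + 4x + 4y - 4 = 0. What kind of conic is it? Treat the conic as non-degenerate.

A = 3, B = -12, C = -7.
Discriminant B² − 4AC = (-12)² − 4·3·(-7) = 228.
B² − 4AC > 0 ⇒ hyperbola.

hyperbola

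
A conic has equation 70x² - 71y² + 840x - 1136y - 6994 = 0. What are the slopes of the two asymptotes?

Group: 70(x² + 12x) -71(y² + 16y) = 6994
70(x + 6)² -71(y + 8)² = 6994 + 2520 - 4544 = 4970
Divide through by 4970 to get (x + 6)²/71 - (y + 8)²/70 = 1.
Hyperbola, center (-6, -8), transverse axis horizontal; a² = 71, b² = 70.
For a horizontal hyperbola the asymptotes have slope ±b/a.
Here that is ±√70/√71 = ±√4970/71.

√4970/71 and -√4970/71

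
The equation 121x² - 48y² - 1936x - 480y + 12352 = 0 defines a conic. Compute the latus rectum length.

96/11

Group the x- and y-terms: 121(x² - 16x) -48(y² + 10y) = -12352
Complete the square in x and y: 121(x - 8)² -48(y + 5)² = -12352 + 7744 - 1200 = -5808
Divide by -5808: (y + 5)²/121 - (x - 8)²/48 = 1
Hyperbola, center (8, -5), transverse axis vertical; a² = 121, b² = 48.
Latus rectum length = 2b²/a = 2·48/11 = 96/11.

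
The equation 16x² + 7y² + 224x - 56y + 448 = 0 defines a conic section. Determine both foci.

Group the x- and y-terms: 16(x² + 14x) + 7(y² - 8y) = -448
Completing the square gives 16(x + 7)² + 7(y - 4)² = -448 + 784 + 112 = 448.
Dividing both sides by 448: (x + 7)²/28 + (y - 4)²/64 = 1
Ellipse, center (-7, 4), major axis vertical; a² = 64, b² = 28.
c² = a² - b² = 64 - 28 = 36, so c = 6.
Foci lie on the vertical axis through the center: (h, k ± c).

(-7, -2) and (-7, 10)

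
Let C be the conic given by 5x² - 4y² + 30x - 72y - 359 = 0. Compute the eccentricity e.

e = 3/2

Group the x- and y-terms: 5(x² + 6x) -4(y² + 18y) = 359
Complete the square: 5(x + 3)² -4(y + 9)² = 359 + 45 - 324 = 80
Dividing both sides by 80: (x + 3)²/16 - (y + 9)²/20 = 1
Hyperbola, center (-3, -9), transverse axis horizontal; a² = 16, b² = 20.
c² = a² + b² = 36, so c = 6.
e = c/a = 6/4 = 3/2.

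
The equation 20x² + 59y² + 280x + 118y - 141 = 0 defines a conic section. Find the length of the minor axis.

Rearranging, 20(x² + 14x) + 59(y² + 2y) = 141.
Completing the square gives 20(x + 7)² + 59(y + 1)² = 141 + 980 + 59 = 1180.
Divide by 1180: (x + 7)²/59 + (y + 1)²/20 = 1
Ellipse, center (-7, -1), major axis horizontal; a² = 59, b² = 20.
b² = 20 so b = 2√5; the minor axis has length 2b = 4√5.

4√5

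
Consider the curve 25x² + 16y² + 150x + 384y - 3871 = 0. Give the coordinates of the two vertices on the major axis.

(-3, -32) and (-3, 8)

25(x² + 6x) + 16(y² + 24y) = 3871
Completing the square gives 25(x + 3)² + 16(y + 12)² = 3871 + 225 + 2304 = 6400.
Divide through by 6400 to get (x + 3)²/256 + (y + 12)²/400 = 1.
Ellipse, center (-3, -12), major axis vertical; a² = 400, b² = 256.
a = 20. Vertices at (h, k ± a).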